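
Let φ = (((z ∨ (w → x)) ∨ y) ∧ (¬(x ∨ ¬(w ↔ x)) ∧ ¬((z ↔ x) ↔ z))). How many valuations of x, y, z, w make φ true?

4

x | y | z | w || (w → x) | (z ∨ (w → x)) | ((z ∨ (w → x)) ∨ y) | (w ↔ x) | ¬(w ↔ x) | (x ∨ ¬(w ↔ x)) | ¬(x ∨ ¬(w ↔ x)) | (z ↔ x) | ((z ↔ x) ↔ z) | ¬((z ↔ x) ↔ z) | φ
F | F | F | F ||    T    |       T       |          T          |    T    |    F     |       F        |        T        |    T    |       F       |       T        | T
F | F | F | T ||    F    |       F       |          F          |    F    |    T     |       T        |        F        |    T    |       F       |       T        | F
F | F | T | F ||    T    |       T       |          T          |    T    |    F     |       F        |        T        |    F    |       F       |       T        | T
F | F | T | T ||    F    |       T       |          T          |    F    |    T     |       T        |        F        |    F    |       F       |       T        | F
F | T | F | F ||    T    |       T       |          T          |    T    |    F     |       F        |        T        |    T    |       F       |       T        | T
F | T | F | T ||    F    |       F       |          T          |    F    |    T     |       T        |        F        |    T    |       F       |       T        | F
F | T | T | F ||    T    |       T       |          T          |    T    |    F     |       F        |        T        |    F    |       F       |       T        | T
F | T | T | T ||    F    |       T       |          T          |    F    |    T     |       T        |        F        |    F    |       F       |       T        | F
T | F | F | F ||    T    |       T       |          T          |    F    |    T     |       T        |        F        |    F    |       T       |       F        | F
T | F | F | T ||    T    |       T       |          T          |    T    |    F     |       T        |        F        |    F    |       T       |       F        | F
T | F | T | F ||    T    |       T       |          T          |    F    |    T     |       T        |        F        |    T    |       T       |       F        | F
T | F | T | T ||    T    |       T       |          T          |    T    |    F     |       T        |        F        |    T    |       T       |       F        | F
T | T | F | F ||    T    |       T       |          T          |    F    |    T     |       T        |        F        |    F    |       T       |       F        | F
T | T | F | T ||    T    |       T       |          T          |    T    |    F     |       T        |        F        |    F    |       T       |       F        | F
T | T | T | F ||    T    |       T       |          T          |    F    |    T     |       T        |        F        |    T    |       T       |       F        | F
T | T | T | T ||    T    |       T       |          T          |    T    |    F     |       T        |        F        |    T    |       T       |       F        | F
The formula is true on 4 of the 16 rows.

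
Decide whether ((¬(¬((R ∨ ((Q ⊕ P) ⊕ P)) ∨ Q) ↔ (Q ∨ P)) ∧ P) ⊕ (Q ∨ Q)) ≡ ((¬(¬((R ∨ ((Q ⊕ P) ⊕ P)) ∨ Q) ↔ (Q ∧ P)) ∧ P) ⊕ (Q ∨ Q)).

P | Q | R || φ | ψ
1 | 1 | 1 || 0 | 0
1 | 1 | 0 || 0 | 0
1 | 0 | 1 || 1 | 0
1 | 0 | 0 || 0 | 1
0 | 1 | 1 || 1 | 1
0 | 1 | 0 || 1 | 1
0 | 0 | 1 || 0 | 0
0 | 0 | 0 || 0 | 0
The columns differ at P=1, Q=0, R=1 (φ=1, ψ=0), so they are not equivalent.

not equivalent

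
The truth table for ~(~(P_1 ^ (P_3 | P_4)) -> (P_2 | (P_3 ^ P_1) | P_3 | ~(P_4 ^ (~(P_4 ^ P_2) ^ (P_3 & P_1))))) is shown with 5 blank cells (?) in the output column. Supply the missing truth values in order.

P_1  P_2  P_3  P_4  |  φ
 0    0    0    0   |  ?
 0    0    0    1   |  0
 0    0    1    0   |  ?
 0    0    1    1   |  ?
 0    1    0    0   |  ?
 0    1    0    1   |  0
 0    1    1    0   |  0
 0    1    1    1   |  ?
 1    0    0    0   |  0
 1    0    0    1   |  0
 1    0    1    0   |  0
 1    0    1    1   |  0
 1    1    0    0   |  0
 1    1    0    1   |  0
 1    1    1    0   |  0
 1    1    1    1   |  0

1, 0, 0, 0, 0

Row 1: ~(P_1 ^ (P_3 | P_4)) = 1, (P_2 | (P_3 ^ P_1) | P_3 | ~(P_4 ^ (~(P_4 ^ P_2) ^ (P_3 & P_1)))) = 0, (~(P_1 ^ (P_3 | P_4)) -> (P_2 | (P_3 ^ P_1) | P_3 | ~(P_4 ^ (~(P_4 ^ P_2) ^ (P_3 & P_1))))) = 0, so the formula = 1.
Row 3: ~(P_1 ^ (P_3 | P_4)) = 0, (P_2 | (P_3 ^ P_1) | P_3 | ~(P_4 ^ (~(P_4 ^ P_2) ^ (P_3 & P_1)))) = 1, (~(P_1 ^ (P_3 | P_4)) -> (P_2 | (P_3 ^ P_1) | P_3 | ~(P_4 ^ (~(P_4 ^ P_2) ^ (P_3 & P_1))))) = 1, so the formula = 0.
Row 4: ~(P_1 ^ (P_3 | P_4)) = 0, (P_2 | (P_3 ^ P_1) | P_3 | ~(P_4 ^ (~(P_4 ^ P_2) ^ (P_3 & P_1)))) = 1, (~(P_1 ^ (P_3 | P_4)) -> (P_2 | (P_3 ^ P_1) | P_3 | ~(P_4 ^ (~(P_4 ^ P_2) ^ (P_3 & P_1))))) = 1, so the formula = 0.
Row 5: ~(P_1 ^ (P_3 | P_4)) = 1, (P_2 | (P_3 ^ P_1) | P_3 | ~(P_4 ^ (~(P_4 ^ P_2) ^ (P_3 & P_1)))) = 1, (~(P_1 ^ (P_3 | P_4)) -> (P_2 | (P_3 ^ P_1) | P_3 | ~(P_4 ^ (~(P_4 ^ P_2) ^ (P_3 & P_1))))) = 1, so the formula = 0.
Row 8: ~(P_1 ^ (P_3 | P_4)) = 0, (P_2 | (P_3 ^ P_1) | P_3 | ~(P_4 ^ (~(P_4 ^ P_2) ^ (P_3 & P_1)))) = 1, (~(P_1 ^ (P_3 | P_4)) -> (P_2 | (P_3 ^ P_1) | P_3 | ~(P_4 ^ (~(P_4 ^ P_2) ^ (P_3 & P_1))))) = 1, so the formula = 0.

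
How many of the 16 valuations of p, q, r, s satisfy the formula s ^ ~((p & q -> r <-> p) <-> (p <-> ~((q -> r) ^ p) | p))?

8

p  q  r  s     (p & q)  ((p & q) -> r)  (((p & q) -> r) <-> p)  (q -> r)  ((q -> r) ^ p)  ~((q -> r) ^ p)  (~((q -> r) ^ p) | p)  φ
T  T  T  T        T           T                   T                T            F                T                   T            T
T  T  T  F        T           T                   T                T            F                T                   T            F
T  T  F  T        T           F                   F                F            T                F                   T            F
T  T  F  F        T           F                   F                F            T                F                   T            T
T  F  T  T        F           T                   T                T            F                T                   T            T
T  F  T  F        F           T                   T                T            F                T                   T            F
T  F  F  T        F           T                   T                T            F                T                   T            T
T  F  F  F        F           T                   T                T            F                T                   T            F
F  T  T  T        F           T                   F                T            T                F                   F            F
F  T  T  F        F           T                   F                T            T                F                   F            T
F  T  F  T        F           T                   F                F            F                T                   T            T
F  T  F  F        F           T                   F                F            F                T                   T            F
F  F  T  T        F           T                   F                T            T                F                   F            F
F  F  T  F        F           T                   F                T            T                F                   F            T
F  F  F  T        F           T                   F                T            T                F                   F            F
F  F  F  F        F           T                   F                T            T                F                   F            T
The formula is true on 8 of the 16 rows.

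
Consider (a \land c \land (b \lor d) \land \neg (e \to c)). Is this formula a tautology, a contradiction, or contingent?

contradiction

  a   |   b   |   c   |   d   |   e   ||   φ  
 True |  True |  True |  True |  True || False
 True |  True |  True |  True | False || False
 True |  True |  True | False |  True || False
 True |  True |  True | False | False || False
 True |  True | False |  True |  True || False
 True |  True | False |  True | False || False
 True |  True | False | False |  True || False
 True |  True | False | False | False || False
 True | False |  True |  True |  True || False
 True | False |  True |  True | False || False
 True | False |  True | False |  True || False
 True | False |  True | False | False || False
 True | False | False |  True |  True || False
 True | False | False |  True | False || False
 True | False | False | False |  True || False
 True | False | False | False | False || False
False |  True |  True |  True |  True || False
False |  True |  True |  True | False || False
False |  True |  True | False |  True || False
False |  True |  True | False | False || False
False |  True | False |  True |  True || False
False |  True | False |  True | False || False
False |  True | False | False |  True || False
False |  True | False | False | False || False
False | False |  True |  True |  True || False
False | False |  True |  True | False || False
False | False |  True | False |  True || False
False | False |  True | False | False || False
False | False | False |  True |  True || False
False | False | False |  True | False || False
False | False | False | False |  True || False
False | False | False | False | False || False
Every row is False, so the formula is a contradiction.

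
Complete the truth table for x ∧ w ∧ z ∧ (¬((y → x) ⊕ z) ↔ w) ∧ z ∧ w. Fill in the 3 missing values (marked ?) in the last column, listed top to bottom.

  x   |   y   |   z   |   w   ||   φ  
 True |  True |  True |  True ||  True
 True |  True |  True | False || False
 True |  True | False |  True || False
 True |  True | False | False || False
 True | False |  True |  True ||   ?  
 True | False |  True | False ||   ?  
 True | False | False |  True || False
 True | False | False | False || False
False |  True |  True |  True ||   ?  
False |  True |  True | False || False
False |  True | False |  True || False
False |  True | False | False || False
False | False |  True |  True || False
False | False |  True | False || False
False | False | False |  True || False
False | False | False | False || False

True, False, False

Row x=True, y=False, z=True, w=True: (x ∧ w ∧ z ∧ (¬((y → x) ⊕ z) ↔ w) ∧ z) = True, so the formula = True.
Row x=True, y=False, z=True, w=False: (x ∧ w ∧ z ∧ (¬((y → x) ⊕ z) ↔ w) ∧ z) = False, so the formula = False.
Row x=False, y=True, z=True, w=True: (x ∧ w ∧ z ∧ (¬((y → x) ⊕ z) ↔ w) ∧ z) = False, so the formula = False.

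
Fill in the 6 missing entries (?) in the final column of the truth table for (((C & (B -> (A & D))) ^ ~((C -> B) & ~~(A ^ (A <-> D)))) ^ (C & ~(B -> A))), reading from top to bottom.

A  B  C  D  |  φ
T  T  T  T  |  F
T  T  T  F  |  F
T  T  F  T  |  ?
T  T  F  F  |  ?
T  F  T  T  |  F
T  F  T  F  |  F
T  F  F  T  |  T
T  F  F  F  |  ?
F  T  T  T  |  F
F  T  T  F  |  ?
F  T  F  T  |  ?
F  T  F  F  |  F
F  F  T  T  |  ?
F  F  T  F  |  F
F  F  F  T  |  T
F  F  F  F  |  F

T, F, F, T, T, F

Row A=T, B=T, C=F, D=T: ((C & (B -> (A & D))) ^ ~((C -> B) & ~~(A ^ (A <-> D)))) = T, (C & ~(B -> A)) = F, so the formula = T.
Row A=T, B=T, C=F, D=F: ((C & (B -> (A & D))) ^ ~((C -> B) & ~~(A ^ (A <-> D)))) = F, (C & ~(B -> A)) = F, so the formula = F.
Row A=T, B=F, C=F, D=F: ((C & (B -> (A & D))) ^ ~((C -> B) & ~~(A ^ (A <-> D)))) = F, (C & ~(B -> A)) = F, so the formula = F.
Row A=F, B=T, C=T, D=F: ((C & (B -> (A & D))) ^ ~((C -> B) & ~~(A ^ (A <-> D)))) = F, (C & ~(B -> A)) = T, so the formula = T.
Row A=F, B=T, C=F, D=T: ((C & (B -> (A & D))) ^ ~((C -> B) & ~~(A ^ (A <-> D)))) = T, (C & ~(B -> A)) = F, so the formula = T.
Row A=F, B=F, C=T, D=T: ((C & (B -> (A & D))) ^ ~((C -> B) & ~~(A ^ (A <-> D)))) = F, (C & ~(B -> A)) = F, so the formula = F.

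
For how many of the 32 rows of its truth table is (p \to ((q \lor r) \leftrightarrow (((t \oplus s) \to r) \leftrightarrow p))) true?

p | q | r | s | t | φ
- | - | - | - | - | -
1 | 1 | 1 | 1 | 1 | 1
1 | 1 | 1 | 1 | 0 | 1
1 | 1 | 1 | 0 | 1 | 1
1 | 1 | 1 | 0 | 0 | 1
1 | 1 | 0 | 1 | 1 | 1
1 | 1 | 0 | 1 | 0 | 0
1 | 1 | 0 | 0 | 1 | 0
1 | 1 | 0 | 0 | 0 | 1
1 | 0 | 1 | 1 | 1 | 1
1 | 0 | 1 | 1 | 0 | 1
1 | 0 | 1 | 0 | 1 | 1
1 | 0 | 1 | 0 | 0 | 1
1 | 0 | 0 | 1 | 1 | 0
1 | 0 | 0 | 1 | 0 | 1
1 | 0 | 0 | 0 | 1 | 1
1 | 0 | 0 | 0 | 0 | 0
0 | 1 | 1 | 1 | 1 | 1
0 | 1 | 1 | 1 | 0 | 1
0 | 1 | 1 | 0 | 1 | 1
0 | 1 | 1 | 0 | 0 | 1
0 | 1 | 0 | 1 | 1 | 1
0 | 1 | 0 | 1 | 0 | 1
0 | 1 | 0 | 0 | 1 | 1
0 | 1 | 0 | 0 | 0 | 1
0 | 0 | 1 | 1 | 1 | 1
0 | 0 | 1 | 1 | 0 | 1
0 | 0 | 1 | 0 | 1 | 1
0 | 0 | 1 | 0 | 0 | 1
0 | 0 | 0 | 1 | 1 | 1
0 | 0 | 0 | 1 | 0 | 1
0 | 0 | 0 | 0 | 1 | 1
0 | 0 | 0 | 0 | 0 | 1
The formula is true on 28 of the 32 rows.

28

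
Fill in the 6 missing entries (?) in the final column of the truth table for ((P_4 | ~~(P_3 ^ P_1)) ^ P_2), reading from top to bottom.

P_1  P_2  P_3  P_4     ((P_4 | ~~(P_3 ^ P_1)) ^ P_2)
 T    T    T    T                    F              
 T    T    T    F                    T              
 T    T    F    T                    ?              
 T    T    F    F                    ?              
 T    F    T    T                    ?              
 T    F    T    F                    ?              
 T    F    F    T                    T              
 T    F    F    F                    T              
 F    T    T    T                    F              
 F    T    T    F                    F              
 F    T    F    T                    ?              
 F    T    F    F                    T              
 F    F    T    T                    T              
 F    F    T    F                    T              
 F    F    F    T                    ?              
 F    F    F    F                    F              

F, F, T, F, F, T

Row P_1=T, P_2=T, P_3=F, P_4=T: (P_4 | ~~(P_3 ^ P_1)) = T, so ((P_4 | ~~(P_3 ^ P_1)) ^ P_2) = F.
Row P_1=T, P_2=T, P_3=F, P_4=F: (P_4 | ~~(P_3 ^ P_1)) = T, so ((P_4 | ~~(P_3 ^ P_1)) ^ P_2) = F.
Row P_1=T, P_2=F, P_3=T, P_4=T: (P_4 | ~~(P_3 ^ P_1)) = T, so ((P_4 | ~~(P_3 ^ P_1)) ^ P_2) = T.
Row P_1=T, P_2=F, P_3=T, P_4=F: (P_4 | ~~(P_3 ^ P_1)) = F, so ((P_4 | ~~(P_3 ^ P_1)) ^ P_2) = F.
Row P_1=F, P_2=T, P_3=F, P_4=T: (P_4 | ~~(P_3 ^ P_1)) = T, so ((P_4 | ~~(P_3 ^ P_1)) ^ P_2) = F.
Row P_1=F, P_2=F, P_3=F, P_4=T: (P_4 | ~~(P_3 ^ P_1)) = T, so ((P_4 | ~~(P_3 ^ P_1)) ^ P_2) = T.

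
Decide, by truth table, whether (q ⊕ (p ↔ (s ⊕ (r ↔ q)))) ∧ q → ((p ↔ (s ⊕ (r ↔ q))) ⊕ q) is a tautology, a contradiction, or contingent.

  p      q      r      s    |  (r ↔ q)  (s ⊕ (r ↔ q))  (p ↔ (s ⊕ (r ↔ q)))  (q ⊕ (p ↔ (s ⊕ (r ↔ q))))  ((p ↔ (s ⊕ (r ↔ q))) ⊕ q)    φ  
 True   True   True   True  |    True       False             False                    True                       True             True
 True   True   True  False  |    True        True              True                   False                      False             True
 True   True  False   True  |   False        True              True                   False                      False             True
 True   True  False  False  |   False       False             False                    True                       True             True
 True  False   True   True  |   False        True              True                    True                       True             True
 True  False   True  False  |   False       False             False                   False                      False             True
 True  False  False   True  |    True       False             False                   False                      False             True
 True  False  False  False  |    True        True              True                    True                       True             True
False   True   True   True  |    True       False              True                   False                      False             True
False   True   True  False  |    True        True             False                    True                       True             True
False   True  False   True  |   False        True             False                    True                       True             True
False   True  False  False  |   False       False              True                   False                      False             True
False  False   True   True  |   False        True             False                   False                      False             True
False  False   True  False  |   False       False              True                    True                       True             True
False  False  False   True  |    True       False              True                    True                       True             True
False  False  False  False  |    True        True             False                   False                      False             True
Every row is True, so the formula is a tautology.

tautology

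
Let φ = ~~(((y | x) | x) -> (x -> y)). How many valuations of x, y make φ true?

3

x  y     ~~(((y | x) | x) -> (x -> y))
T  T                   T              
T  F                   F              
F  T                   T              
F  F                   T              
The formula is true on 3 of the 4 rows.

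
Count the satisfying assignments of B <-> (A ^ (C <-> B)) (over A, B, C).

4

A | B | C | (B <-> (A ^ (C <-> B)))
- | - | - | -----------------------
0 | 0 | 0 |            0           
0 | 0 | 1 |            1           
0 | 1 | 0 |            0           
0 | 1 | 1 |            1           
1 | 0 | 0 |            1           
1 | 0 | 1 |            0           
1 | 1 | 0 |            1           
1 | 1 | 1 |            0           
The formula is true on 4 of the 8 rows.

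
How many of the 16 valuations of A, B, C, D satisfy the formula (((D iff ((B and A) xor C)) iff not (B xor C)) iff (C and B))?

  A   |   B   |   C   |   D   | (B and A) | ((B and A) xor C) | (D iff ((B and A) xor C)) | (B xor C) | not (B xor C) | (C and B) |   φ  
----- | ----- | ----- | ----- | --------- | ----------------- | ------------------------- | --------- | ------------- | --------- | -----
 True |  True |  True |  True |    True   |       False       |           False           |   False   |      True     |    True   | False
 True |  True |  True | False |    True   |       False       |            True           |   False   |      True     |    True   |  True
 True |  True | False |  True |    True   |        True       |            True           |    True   |     False     |   False   |  True
 True |  True | False | False |    True   |        True       |           False           |    True   |     False     |   False   | False
 True | False |  True |  True |   False   |        True       |            True           |    True   |     False     |   False   |  True
 True | False |  True | False |   False   |        True       |           False           |    True   |     False     |   False   | False
 True | False | False |  True |   False   |       False       |           False           |   False   |      True     |   False   |  True
 True | False | False | False |   False   |       False       |            True           |   False   |      True     |   False   | False
False |  True |  True |  True |   False   |        True       |            True           |   False   |      True     |    True   |  True
False |  True |  True | False |   False   |        True       |           False           |   False   |      True     |    True   | False
False |  True | False |  True |   False   |       False       |           False           |    True   |     False     |   False   | False
False |  True | False | False |   False   |       False       |            True           |    True   |     False     |   False   |  True
False | False |  True |  True |   False   |        True       |            True           |    True   |     False     |   False   |  True
False | False |  True | False |   False   |        True       |           False           |    True   |     False     |   False   | False
False | False | False |  True |   False   |       False       |           False           |   False   |      True     |   False   |  True
False | False | False | False |   False   |       False       |            True           |   False   |      True     |   False   | False
The formula is true on 8 of the 16 rows.

8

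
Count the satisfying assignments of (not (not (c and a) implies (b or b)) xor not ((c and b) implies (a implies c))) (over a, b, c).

a | b | c || (c and a) | not (c and a) | (b or b) | (c and b) | (a implies c) | φ
F | F | F ||     F     |       T       |    F     |     F     |       T       | T
F | F | T ||     F     |       T       |    F     |     F     |       T       | T
F | T | F ||     F     |       T       |    T     |     F     |       T       | F
F | T | T ||     F     |       T       |    T     |     T     |       T       | F
T | F | F ||     F     |       T       |    F     |     F     |       F       | T
T | F | T ||     T     |       F       |    F     |     F     |       T       | F
T | T | F ||     F     |       T       |    T     |     F     |       F       | F
T | T | T ||     T     |       F       |    T     |     T     |       T       | F
The formula is true on 3 of the 8 rows.

3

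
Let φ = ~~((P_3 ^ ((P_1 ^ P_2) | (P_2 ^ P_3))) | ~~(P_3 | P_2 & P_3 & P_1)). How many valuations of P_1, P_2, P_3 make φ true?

7

P_1  P_2  P_3     (P_1 ^ P_2)  (P_2 ^ P_3)  ((P_1 ^ P_2) | (P_2 ^ P_3))  (P_3 & P_1)  (P_2 & (P_3 & P_1))  (P_3 | (P_2 & (P_3 & P_1)))  ~(P_3 | (P_2 & (P_3 & P_1)))  φ
 T    T    T           F            F                    F                    T                T                        T                            F                T
 T    T    F           F            T                    T                    F                F                        F                            T                T
 T    F    T           T            T                    T                    T                F                        T                            F                T
 T    F    F           T            F                    T                    F                F                        F                            T                T
 F    T    T           T            F                    T                    F                F                        T                            F                T
 F    T    F           T            T                    T                    F                F                        F                            T                T
 F    F    T           F            T                    T                    F                F                        T                            F                T
 F    F    F           F            F                    F                    F                F                        F                            T                F
The formula is true on 7 of the 8 rows.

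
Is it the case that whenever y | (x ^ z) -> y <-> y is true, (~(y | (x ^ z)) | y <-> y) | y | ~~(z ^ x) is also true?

  x   |   y   |   z   |   φ   |   ψ  
----- | ----- | ----- | ----- | -----
False | False | False | False | False
False | False |  True |  True |  True
False |  True | False |  True |  True
False |  True |  True |  True |  True
 True | False | False |  True |  True
 True | False |  True | False | False
 True |  True | False |  True |  True
 True |  True |  True |  True |  True
In every row where φ is true, ψ is also true, so φ ⊨ ψ.

yes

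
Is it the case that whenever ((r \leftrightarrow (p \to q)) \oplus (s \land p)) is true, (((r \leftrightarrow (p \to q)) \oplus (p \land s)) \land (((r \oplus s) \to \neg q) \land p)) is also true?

no

p | q | r | s | φ | ψ
- | - | - | - | - | -
1 | 1 | 1 | 1 | 0 | 0
1 | 1 | 1 | 0 | 1 | 0
1 | 1 | 0 | 1 | 1 | 0
1 | 1 | 0 | 0 | 0 | 0
1 | 0 | 1 | 1 | 1 | 1
1 | 0 | 1 | 0 | 0 | 0
1 | 0 | 0 | 1 | 0 | 0
1 | 0 | 0 | 0 | 1 | 1
0 | 1 | 1 | 1 | 1 | 0
0 | 1 | 1 | 0 | 1 | 0
0 | 1 | 0 | 1 | 0 | 0
0 | 1 | 0 | 0 | 0 | 0
0 | 0 | 1 | 1 | 1 | 0
0 | 0 | 1 | 0 | 1 | 0
0 | 0 | 0 | 1 | 0 | 0
0 | 0 | 0 | 0 | 0 | 0
At p=1, q=1, r=1, s=0 we have φ true but ψ false, so φ does not entail ψ.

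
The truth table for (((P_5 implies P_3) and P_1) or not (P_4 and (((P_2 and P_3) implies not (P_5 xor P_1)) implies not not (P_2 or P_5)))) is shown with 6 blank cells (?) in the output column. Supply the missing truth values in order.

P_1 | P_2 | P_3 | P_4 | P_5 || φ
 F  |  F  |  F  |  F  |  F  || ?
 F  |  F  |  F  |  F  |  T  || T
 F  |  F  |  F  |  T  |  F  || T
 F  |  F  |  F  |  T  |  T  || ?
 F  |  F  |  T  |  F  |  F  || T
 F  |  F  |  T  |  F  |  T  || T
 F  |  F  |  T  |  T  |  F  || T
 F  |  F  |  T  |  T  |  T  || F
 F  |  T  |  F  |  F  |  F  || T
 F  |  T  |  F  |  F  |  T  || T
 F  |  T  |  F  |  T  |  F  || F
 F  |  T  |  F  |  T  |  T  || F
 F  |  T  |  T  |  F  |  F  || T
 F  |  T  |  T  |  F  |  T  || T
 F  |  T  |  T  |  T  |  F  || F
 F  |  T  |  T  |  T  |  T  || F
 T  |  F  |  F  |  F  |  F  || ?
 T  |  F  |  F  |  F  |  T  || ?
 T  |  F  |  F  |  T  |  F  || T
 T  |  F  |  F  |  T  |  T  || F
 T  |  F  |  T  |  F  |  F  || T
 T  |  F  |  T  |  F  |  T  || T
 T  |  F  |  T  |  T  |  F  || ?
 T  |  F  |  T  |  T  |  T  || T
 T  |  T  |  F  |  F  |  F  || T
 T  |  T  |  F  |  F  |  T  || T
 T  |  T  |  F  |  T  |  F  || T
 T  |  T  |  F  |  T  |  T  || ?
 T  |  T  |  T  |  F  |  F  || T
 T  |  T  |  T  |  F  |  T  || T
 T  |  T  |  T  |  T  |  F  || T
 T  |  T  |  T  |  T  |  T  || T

T, F, T, T, T, F

Row P_1=F, P_2=F, P_3=F, P_4=F, P_5=F: ((P_5 implies P_3) and P_1) = F, not (P_4 and (((P_2 and P_3) implies not (P_5 xor P_1)) implies not not (P_2 or P_5))) = T, so the formula = T.
Row P_1=F, P_2=F, P_3=F, P_4=T, P_5=T: ((P_5 implies P_3) and P_1) = F, not (P_4 and (((P_2 and P_3) implies not (P_5 xor P_1)) implies not not (P_2 or P_5))) = F, so the formula = F.
Row P_1=T, P_2=F, P_3=F, P_4=F, P_5=F: ((P_5 implies P_3) and P_1) = T, not (P_4 and (((P_2 and P_3) implies not (P_5 xor P_1)) implies not not (P_2 or P_5))) = T, so the formula = T.
Row P_1=T, P_2=F, P_3=F, P_4=F, P_5=T: ((P_5 implies P_3) and P_1) = F, not (P_4 and (((P_2 and P_3) implies not (P_5 xor P_1)) implies not not (P_2 or P_5))) = T, so the formula = T.
Row P_1=T, P_2=F, P_3=T, P_4=T, P_5=F: ((P_5 implies P_3) and P_1) = T, not (P_4 and (((P_2 and P_3) implies not (P_5 xor P_1)) implies not not (P_2 or P_5))) = T, so the formula = T.
Row P_1=T, P_2=T, P_3=F, P_4=T, P_5=T: ((P_5 implies P_3) and P_1) = F, not (P_4 and (((P_2 and P_3) implies not (P_5 xor P_1)) implies not not (P_2 or P_5))) = F, so the formula = F.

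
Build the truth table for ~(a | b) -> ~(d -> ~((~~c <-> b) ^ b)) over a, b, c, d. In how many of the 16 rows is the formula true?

  a      b      c      d       (a | b)  ~(a | b)    ~c    ~~c   (~~c <-> b)  ((~~c <-> b) ^ b)  ~((~~c <-> b) ^ b)  (d -> ~((~~c <-> b) ^ b))  ~(d -> ~((~~c <-> b) ^ b))    φ  
 True   True   True   True       True    False    False   True      True           False               True                    True                      False              True
 True   True   True  False       True    False    False   True      True           False               True                    True                      False              True
 True   True  False   True       True    False     True  False     False            True              False                   False                       True              True
 True   True  False  False       True    False     True  False     False            True              False                    True                      False              True
 True  False   True   True       True    False    False   True     False           False               True                    True                      False              True
 True  False   True  False       True    False    False   True     False           False               True                    True                      False              True
 True  False  False   True       True    False     True  False      True            True              False                   False                       True              True
 True  False  False  False       True    False     True  False      True            True              False                    True                      False              True
False   True   True   True       True    False    False   True      True           False               True                    True                      False              True
False   True   True  False       True    False    False   True      True           False               True                    True                      False              True
False   True  False   True       True    False     True  False     False            True              False                   False                       True              True
False   True  False  False       True    False     True  False     False            True              False                    True                      False              True
False  False   True   True      False     True    False   True     False           False               True                    True                      False             False
False  False   True  False      False     True    False   True     False           False               True                    True                      False             False
False  False  False   True      False     True     True  False      True            True              False                   False                       True              True
False  False  False  False      False     True     True  False      True            True              False                    True                      False             False
The formula is true on 13 of the 16 rows.

13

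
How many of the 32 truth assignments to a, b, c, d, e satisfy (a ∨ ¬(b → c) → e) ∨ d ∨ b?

30

a  b  c  d  e  |  (((a ∨ ¬(b → c)) → e) ∨ d ∨ b)
T  T  T  T  T  |                T               
T  T  T  T  F  |                T               
T  T  T  F  T  |                T               
T  T  T  F  F  |                T               
T  T  F  T  T  |                T               
T  T  F  T  F  |                T               
T  T  F  F  T  |                T               
T  T  F  F  F  |                T               
T  F  T  T  T  |                T               
T  F  T  T  F  |                T               
T  F  T  F  T  |                T               
T  F  T  F  F  |                F               
T  F  F  T  T  |                T               
T  F  F  T  F  |                T               
T  F  F  F  T  |                T               
T  F  F  F  F  |                F               
F  T  T  T  T  |                T               
F  T  T  T  F  |                T               
F  T  T  F  T  |                T               
F  T  T  F  F  |                T               
F  T  F  T  T  |                T               
F  T  F  T  F  |                T               
F  T  F  F  T  |                T               
F  T  F  F  F  |                T               
F  F  T  T  T  |                T               
F  F  T  T  F  |                T               
F  F  T  F  T  |                T               
F  F  T  F  F  |                T               
F  F  F  T  T  |                T               
F  F  F  T  F  |                T               
F  F  F  F  T  |                T               
F  F  F  F  F  |                T               
The formula is true on 30 of the 32 rows.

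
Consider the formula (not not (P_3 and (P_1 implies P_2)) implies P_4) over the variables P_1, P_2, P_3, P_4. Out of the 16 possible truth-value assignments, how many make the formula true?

13

P_1  P_2  P_3  P_4  |  (P_1 implies P_2)  (P_3 and (P_1 implies P_2))  φ
 T    T    T    T   |          T                       T               T
 T    T    T    F   |          T                       T               F
 T    T    F    T   |          T                       F               T
 T    T    F    F   |          T                       F               T
 T    F    T    T   |          F                       F               T
 T    F    T    F   |          F                       F               T
 T    F    F    T   |          F                       F               T
 T    F    F    F   |          F                       F               T
 F    T    T    T   |          T                       T               T
 F    T    T    F   |          T                       T               F
 F    T    F    T   |          T                       F               T
 F    T    F    F   |          T                       F               T
 F    F    T    T   |          T                       T               T
 F    F    T    F   |          T                       T               F
 F    F    F    T   |          T                       F               T
 F    F    F    F   |          T                       F               T
The formula is true on 13 of the 16 rows.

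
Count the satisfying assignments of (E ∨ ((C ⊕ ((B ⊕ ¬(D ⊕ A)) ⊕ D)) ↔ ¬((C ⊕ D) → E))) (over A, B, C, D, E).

24

A  B  C  D  E  |  φ
F  F  F  F  F  |  F
F  F  F  F  T  |  T
F  F  F  T  F  |  T
F  F  F  T  T  |  T
F  F  T  F  F  |  F
F  F  T  F  T  |  T
F  F  T  T  F  |  T
F  F  T  T  T  |  T
F  T  F  F  F  |  T
F  T  F  F  T  |  T
F  T  F  T  F  |  F
F  T  F  T  T  |  T
F  T  T  F  F  |  T
F  T  T  F  T  |  T
F  T  T  T  F  |  F
F  T  T  T  T  |  T
T  F  F  F  F  |  T
T  F  F  F  T  |  T
T  F  F  T  F  |  F
T  F  F  T  T  |  T
T  F  T  F  F  |  T
T  F  T  F  T  |  T
T  F  T  T  F  |  F
T  F  T  T  T  |  T
T  T  F  F  F  |  F
T  T  F  F  T  |  T
T  T  F  T  F  |  T
T  T  F  T  T  |  T
T  T  T  F  F  |  F
T  T  T  F  T  |  T
T  T  T  T  F  |  T
T  T  T  T  T  |  T
The formula is true on 24 of the 32 rows.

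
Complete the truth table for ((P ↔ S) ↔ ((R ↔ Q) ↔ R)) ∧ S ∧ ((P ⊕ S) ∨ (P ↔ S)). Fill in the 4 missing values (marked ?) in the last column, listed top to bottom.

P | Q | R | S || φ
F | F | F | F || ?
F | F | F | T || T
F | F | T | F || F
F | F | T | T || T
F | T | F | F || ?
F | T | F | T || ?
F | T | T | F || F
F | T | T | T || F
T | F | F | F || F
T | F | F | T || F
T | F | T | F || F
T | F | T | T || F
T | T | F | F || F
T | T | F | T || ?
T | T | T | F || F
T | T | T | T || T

Row P=F, Q=F, R=F, S=F: (((P ↔ S) ↔ ((R ↔ Q) ↔ R)) ∧ S) = F, ((P ⊕ S) ∨ (P ↔ S)) = T, so the formula = F.
Row P=F, Q=T, R=F, S=F: (((P ↔ S) ↔ ((R ↔ Q) ↔ R)) ∧ S) = F, ((P ⊕ S) ∨ (P ↔ S)) = T, so the formula = F.
Row P=F, Q=T, R=F, S=T: (((P ↔ S) ↔ ((R ↔ Q) ↔ R)) ∧ S) = F, ((P ⊕ S) ∨ (P ↔ S)) = T, so the formula = F.
Row P=T, Q=T, R=F, S=T: (((P ↔ S) ↔ ((R ↔ Q) ↔ R)) ∧ S) = T, ((P ⊕ S) ∨ (P ↔ S)) = T, so the formula = T.

F, F, F, T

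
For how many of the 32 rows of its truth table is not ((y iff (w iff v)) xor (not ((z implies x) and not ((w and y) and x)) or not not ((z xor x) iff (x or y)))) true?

x | y | z | w | v | φ
- | - | - | - | - | -
T | T | T | T | T | T
T | T | T | T | F | F
T | T | T | F | T | T
T | T | T | F | F | F
T | T | F | T | T | T
T | T | F | T | F | F
T | T | F | F | T | F
T | T | F | F | F | T
T | F | T | T | T | T
T | F | T | T | F | F
T | F | T | F | T | F
T | F | T | F | F | T
T | F | F | T | T | F
T | F | F | T | F | T
T | F | F | F | T | T
T | F | F | F | F | F
F | T | T | T | T | T
F | T | T | T | F | F
F | T | T | F | T | F
F | T | T | F | F | T
F | T | F | T | T | F
F | T | F | T | F | T
F | T | F | F | T | T
F | T | F | F | F | F
F | F | T | T | T | F
F | F | T | T | F | T
F | F | T | F | T | T
F | F | T | F | F | F
F | F | F | T | T | F
F | F | F | T | F | T
F | F | F | F | T | T
F | F | F | F | F | F
The formula is true on 16 of the 32 rows.

16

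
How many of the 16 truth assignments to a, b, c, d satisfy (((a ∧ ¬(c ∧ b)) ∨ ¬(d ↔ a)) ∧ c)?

5

  a   |   b   |   c   |   d   ||   φ  
False | False | False | False || False
False | False | False |  True || False
False | False |  True | False || False
False | False |  True |  True ||  True
False |  True | False | False || False
False |  True | False |  True || False
False |  True |  True | False || False
False |  True |  True |  True ||  True
 True | False | False | False || False
 True | False | False |  True || False
 True | False |  True | False ||  True
 True | False |  True |  True ||  True
 True |  True | False | False || False
 True |  True | False |  True || False
 True |  True |  True | False ||  True
 True |  True |  True |  True || False
The formula is true on 5 of the 16 rows.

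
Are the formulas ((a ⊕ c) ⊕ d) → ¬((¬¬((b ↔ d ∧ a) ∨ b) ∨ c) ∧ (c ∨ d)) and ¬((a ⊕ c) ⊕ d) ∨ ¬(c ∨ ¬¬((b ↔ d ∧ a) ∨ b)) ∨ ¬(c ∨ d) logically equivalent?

a | b | c | d | φ | ψ
- | - | - | - | - | -
F | F | F | F | T | T
F | F | F | T | F | F
F | F | T | F | F | F
F | F | T | T | T | T
F | T | F | F | T | T
F | T | F | T | F | F
F | T | T | F | F | F
F | T | T | T | T | T
T | F | F | F | T | T
T | F | F | T | T | T
T | F | T | F | T | T
T | F | T | T | F | F
T | T | F | F | T | T
T | T | F | T | T | T
T | T | T | F | T | T
T | T | T | T | F | F
The columns for φ and ψ agree on every row, so they are logically equivalent.

equivalent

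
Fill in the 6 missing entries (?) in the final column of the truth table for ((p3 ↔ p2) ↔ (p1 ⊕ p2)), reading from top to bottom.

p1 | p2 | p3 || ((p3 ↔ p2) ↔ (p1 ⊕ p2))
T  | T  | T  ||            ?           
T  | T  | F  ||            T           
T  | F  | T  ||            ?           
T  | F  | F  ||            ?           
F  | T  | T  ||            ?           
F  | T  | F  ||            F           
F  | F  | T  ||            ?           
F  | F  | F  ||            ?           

Row p1=T, p2=T, p3=T: (p3 ↔ p2) = T, (p1 ⊕ p2) = F, so ((p3 ↔ p2) ↔ (p1 ⊕ p2)) = F.
Row p1=T, p2=F, p3=T: (p3 ↔ p2) = F, (p1 ⊕ p2) = T, so ((p3 ↔ p2) ↔ (p1 ⊕ p2)) = F.
Row p1=T, p2=F, p3=F: (p3 ↔ p2) = T, (p1 ⊕ p2) = T, so ((p3 ↔ p2) ↔ (p1 ⊕ p2)) = T.
Row p1=F, p2=T, p3=T: (p3 ↔ p2) = T, (p1 ⊕ p2) = T, so ((p3 ↔ p2) ↔ (p1 ⊕ p2)) = T.
Row p1=F, p2=F, p3=T: (p3 ↔ p2) = F, (p1 ⊕ p2) = F, so ((p3 ↔ p2) ↔ (p1 ⊕ p2)) = T.
Row p1=F, p2=F, p3=F: (p3 ↔ p2) = T, (p1 ⊕ p2) = F, so ((p3 ↔ p2) ↔ (p1 ⊕ p2)) = F.

F, F, T, T, T, F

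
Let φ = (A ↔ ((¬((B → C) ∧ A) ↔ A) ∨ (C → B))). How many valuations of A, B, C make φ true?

A  B  C  |  (B → C)  ((B → C) ∧ A)  ¬((B → C) ∧ A)  (¬((B → C) ∧ A) ↔ A)  (C → B)  φ
0  0  0  |     1           0              1                  0               1     0
0  0  1  |     1           0              1                  0               0     1
0  1  0  |     0           0              1                  0               1     0
0  1  1  |     1           0              1                  0               1     0
1  0  0  |     1           1              0                  0               1     1
1  0  1  |     1           1              0                  0               0     0
1  1  0  |     0           0              1                  1               1     1
1  1  1  |     1           1              0                  0               1     1
The formula is true on 4 of the 8 rows.

4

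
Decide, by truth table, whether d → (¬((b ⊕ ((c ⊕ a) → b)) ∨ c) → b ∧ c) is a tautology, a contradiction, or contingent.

contingent

a  b  c  d  |  (c ⊕ a)  ((c ⊕ a) → b)  (b ⊕ ((c ⊕ a) → b))  ((b ⊕ ((c ⊕ a) → b)) ∨ c)  ¬((b ⊕ ((c ⊕ a) → b)) ∨ c)  (b ∧ c)  φ
1  1  1  1  |     0           1                 0                       1                          0                  1     1
1  1  1  0  |     0           1                 0                       1                          0                  1     1
1  1  0  1  |     1           1                 0                       0                          1                  0     0
1  1  0  0  |     1           1                 0                       0                          1                  0     1
1  0  1  1  |     0           1                 1                       1                          0                  0     1
1  0  1  0  |     0           1                 1                       1                          0                  0     1
1  0  0  1  |     1           0                 0                       0                          1                  0     0
1  0  0  0  |     1           0                 0                       0                          1                  0     1
0  1  1  1  |     1           1                 0                       1                          0                  1     1
0  1  1  0  |     1           1                 0                       1                          0                  1     1
0  1  0  1  |     0           1                 0                       0                          1                  0     0
0  1  0  0  |     0           1                 0                       0                          1                  0     1
0  0  1  1  |     1           0                 0                       1                          0                  0     1
0  0  1  0  |     1           0                 0                       1                          0                  0     1
0  0  0  1  |     0           1                 1                       1                          0                  0     1
0  0  0  0  |     0           1                 1                       1                          0                  0     1
13 of 16 rows are 1, so the formula is contingent.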